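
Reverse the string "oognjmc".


Input: oognjmc
Reading characters right to left:
  Position 6: 'c'
  Position 5: 'm'
  Position 4: 'j'
  Position 3: 'n'
  Position 2: 'g'
  Position 1: 'o'
  Position 0: 'o'
Reversed: cmjngoo

cmjngoo


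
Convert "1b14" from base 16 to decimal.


Input: "1b14" in base 16
Positional expansion:
  Digit '1' (value 1) x 16^3 = 4096
  Digit 'b' (value 11) x 16^2 = 2816
  Digit '1' (value 1) x 16^1 = 16
  Digit '4' (value 4) x 16^0 = 4
Sum = 6932

6932


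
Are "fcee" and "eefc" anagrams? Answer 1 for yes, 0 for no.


Strings: "fcee", "eefc"
Sorted first:  ceef
Sorted second: ceef
Sorted forms match => anagrams

1


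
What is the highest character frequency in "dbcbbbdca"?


Input: dbcbbbdca
Character counts:
  'a': 1
  'b': 4
  'c': 2
  'd': 2
Maximum frequency: 4

4


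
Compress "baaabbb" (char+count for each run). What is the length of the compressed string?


Input: baaabbb
Runs:
  'b' x 1 => "b1"
  'a' x 3 => "a3"
  'b' x 3 => "b3"
Compressed: "b1a3b3"
Compressed length: 6

6


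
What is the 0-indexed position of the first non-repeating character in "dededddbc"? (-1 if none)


Input: dededddbc
Character frequencies:
  'b': 1
  'c': 1
  'd': 5
  'e': 2
Scanning left to right for freq == 1:
  Position 0 ('d'): freq=5, skip
  Position 1 ('e'): freq=2, skip
  Position 2 ('d'): freq=5, skip
  Position 3 ('e'): freq=2, skip
  Position 4 ('d'): freq=5, skip
  Position 5 ('d'): freq=5, skip
  Position 6 ('d'): freq=5, skip
  Position 7 ('b'): unique! => answer = 7

7


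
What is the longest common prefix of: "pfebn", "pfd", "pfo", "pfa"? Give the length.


Words: pfebn, pfd, pfo, pfa
  Position 0: all 'p' => match
  Position 1: all 'f' => match
  Position 2: ('e', 'd', 'o', 'a') => mismatch, stop
LCP = "pf" (length 2)

2


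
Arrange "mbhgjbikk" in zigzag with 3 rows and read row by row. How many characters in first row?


Zigzag "mbhgjbikk" into 3 rows:
Placing characters:
  'm' => row 0
  'b' => row 1
  'h' => row 2
  'g' => row 1
  'j' => row 0
  'b' => row 1
  'i' => row 2
  'k' => row 1
  'k' => row 0
Rows:
  Row 0: "mjk"
  Row 1: "bgbk"
  Row 2: "hi"
First row length: 3

3


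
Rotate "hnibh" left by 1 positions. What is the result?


Input: "hnibh", rotate left by 1
First 1 characters: "h"
Remaining characters: "nibh"
Concatenate remaining + first: "nibh" + "h" = "nibhh"

nibhh


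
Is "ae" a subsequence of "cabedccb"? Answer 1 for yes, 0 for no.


Check if "ae" is a subsequence of "cabedccb"
Greedy scan:
  Position 0 ('c'): no match needed
  Position 1 ('a'): matches sub[0] = 'a'
  Position 2 ('b'): no match needed
  Position 3 ('e'): matches sub[1] = 'e'
  Position 4 ('d'): no match needed
  Position 5 ('c'): no match needed
  Position 6 ('c'): no match needed
  Position 7 ('b'): no match needed
All 2 characters matched => is a subsequence

1


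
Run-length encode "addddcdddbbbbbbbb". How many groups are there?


Input: addddcdddbbbbbbbb
Scanning for consecutive runs:
  Group 1: 'a' x 1 (positions 0-0)
  Group 2: 'd' x 4 (positions 1-4)
  Group 3: 'c' x 1 (positions 5-5)
  Group 4: 'd' x 3 (positions 6-8)
  Group 5: 'b' x 8 (positions 9-16)
Total groups: 5

5


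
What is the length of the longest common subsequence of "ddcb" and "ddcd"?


LCS of "ddcb" and "ddcd"
DP table:
           d    d    c    d
      0    0    0    0    0
  d   0    1    1    1    1
  d   0    1    2    2    2
  c   0    1    2    3    3
  b   0    1    2    3    3
LCS length = dp[4][4] = 3

3


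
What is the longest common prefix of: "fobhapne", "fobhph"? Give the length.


Words: fobhapne, fobhph
  Position 0: all 'f' => match
  Position 1: all 'o' => match
  Position 2: all 'b' => match
  Position 3: all 'h' => match
  Position 4: ('a', 'p') => mismatch, stop
LCP = "fobh" (length 4)

4


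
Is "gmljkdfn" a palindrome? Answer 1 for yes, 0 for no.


Input: gmljkdfn
Reversed: nfdkjlmg
  Compare pos 0 ('g') with pos 7 ('n'): MISMATCH
  Compare pos 1 ('m') with pos 6 ('f'): MISMATCH
  Compare pos 2 ('l') with pos 5 ('d'): MISMATCH
  Compare pos 3 ('j') with pos 4 ('k'): MISMATCH
Result: not a palindrome

0


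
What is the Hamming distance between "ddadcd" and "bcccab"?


Comparing "ddadcd" and "bcccab" position by position:
  Position 0: 'd' vs 'b' => differ
  Position 1: 'd' vs 'c' => differ
  Position 2: 'a' vs 'c' => differ
  Position 3: 'd' vs 'c' => differ
  Position 4: 'c' vs 'a' => differ
  Position 5: 'd' vs 'b' => differ
Total differences (Hamming distance): 6

6


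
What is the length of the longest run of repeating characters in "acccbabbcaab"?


Input: "acccbabbcaab"
Scanning for longest run:
  Position 1 ('c'): new char, reset run to 1
  Position 2 ('c'): continues run of 'c', length=2
  Position 3 ('c'): continues run of 'c', length=3
  Position 4 ('b'): new char, reset run to 1
  Position 5 ('a'): new char, reset run to 1
  Position 6 ('b'): new char, reset run to 1
  Position 7 ('b'): continues run of 'b', length=2
  Position 8 ('c'): new char, reset run to 1
  Position 9 ('a'): new char, reset run to 1
  Position 10 ('a'): continues run of 'a', length=2
  Position 11 ('b'): new char, reset run to 1
Longest run: 'c' with length 3

3


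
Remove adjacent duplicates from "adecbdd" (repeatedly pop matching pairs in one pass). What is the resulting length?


Input: adecbdd
Stack-based adjacent duplicate removal:
  Read 'a': push. Stack: a
  Read 'd': push. Stack: ad
  Read 'e': push. Stack: ade
  Read 'c': push. Stack: adec
  Read 'b': push. Stack: adecb
  Read 'd': push. Stack: adecbd
  Read 'd': matches stack top 'd' => pop. Stack: adecb
Final stack: "adecb" (length 5)

5


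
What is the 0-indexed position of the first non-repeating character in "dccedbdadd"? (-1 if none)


Input: dccedbdadd
Character frequencies:
  'a': 1
  'b': 1
  'c': 2
  'd': 5
  'e': 1
Scanning left to right for freq == 1:
  Position 0 ('d'): freq=5, skip
  Position 1 ('c'): freq=2, skip
  Position 2 ('c'): freq=2, skip
  Position 3 ('e'): unique! => answer = 3

3


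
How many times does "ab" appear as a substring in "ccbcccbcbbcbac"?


Searching for "ab" in "ccbcccbcbbcbac"
Scanning each position:
  Position 0: "cc" => no
  Position 1: "cb" => no
  Position 2: "bc" => no
  Position 3: "cc" => no
  Position 4: "cc" => no
  Position 5: "cb" => no
  Position 6: "bc" => no
  Position 7: "cb" => no
  Position 8: "bb" => no
  Position 9: "bc" => no
  Position 10: "cb" => no
  Position 11: "ba" => no
  Position 12: "ac" => no
Total occurrences: 0

0


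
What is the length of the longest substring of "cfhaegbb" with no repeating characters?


Input: "cfhaegbb"
Sliding window (track last position of each char):
  Position 0 ('c'): window [0,0] length 1 -- new best
  Position 1 ('f'): window [0,1] length 2 -- new best
  Position 2 ('h'): window [0,2] length 3 -- new best
  Position 3 ('a'): window [0,3] length 4 -- new best
  Position 4 ('e'): window [0,4] length 5 -- new best
  Position 5 ('g'): window [0,5] length 6 -- new best
  Position 6 ('b'): window [0,6] length 7 -- new best
  Position 7 ('b'): repeat (last at 6), move window start to 7
  Position 7 ('b'): window [7,7] length 1
Longest substring with no repeats: "cfhaegb" with length 7

7


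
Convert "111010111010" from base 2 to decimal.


Input: "111010111010" in base 2
Positional expansion:
  Digit '1' (value 1) x 2^11 = 2048
  Digit '1' (value 1) x 2^10 = 1024
  Digit '1' (value 1) x 2^9 = 512
  Digit '0' (value 0) x 2^8 = 0
  Digit '1' (value 1) x 2^7 = 128
  Digit '0' (value 0) x 2^6 = 0
  Digit '1' (value 1) x 2^5 = 32
  Digit '1' (value 1) x 2^4 = 16
  Digit '1' (value 1) x 2^3 = 8
  Digit '0' (value 0) x 2^2 = 0
  Digit '1' (value 1) x 2^1 = 2
  Digit '0' (value 0) x 2^0 = 0
Sum = 3770

3770


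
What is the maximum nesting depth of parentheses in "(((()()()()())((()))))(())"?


Input: "(((()()()()())((()))))(())"
Tracking depth:
  Position 0 '(': depth becomes 1
  Position 1 '(': depth becomes 2
  Position 2 '(': depth becomes 3
  Position 3 '(': depth becomes 4
  Position 4 ')': depth becomes 3
  Position 5 '(': depth becomes 4
  Position 6 ')': depth becomes 3
  Position 7 '(': depth becomes 4
  Position 8 ')': depth becomes 3
  Position 9 '(': depth becomes 4
  Position 10 ')': depth becomes 3
  Position 11 '(': depth becomes 4
  Position 12 ')': depth becomes 3
  Position 13 ')': depth becomes 2
  Position 14 '(': depth becomes 3
  Position 15 '(': depth becomes 4
  Position 16 '(': depth becomes 5
  Position 17 ')': depth becomes 4
  Position 18 ')': depth becomes 3
  Position 19 ')': depth becomes 2
  Position 20 ')': depth becomes 1
  Position 21 ')': depth becomes 0
  Position 22 '(': depth becomes 1
  Position 23 '(': depth becomes 2
  Position 24 ')': depth becomes 1
  Position 25 ')': depth becomes 0
Maximum depth reached: 5

5


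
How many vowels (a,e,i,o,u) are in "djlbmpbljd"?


Input: djlbmpbljd
Checking each character:
  'd' at position 0: consonant
  'j' at position 1: consonant
  'l' at position 2: consonant
  'b' at position 3: consonant
  'm' at position 4: consonant
  'p' at position 5: consonant
  'b' at position 6: consonant
  'l' at position 7: consonant
  'j' at position 8: consonant
  'd' at position 9: consonant
Total vowels: 0

0


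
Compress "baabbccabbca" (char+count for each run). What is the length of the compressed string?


Input: baabbccabbca
Runs:
  'b' x 1 => "b1"
  'a' x 2 => "a2"
  'b' x 2 => "b2"
  'c' x 2 => "c2"
  'a' x 1 => "a1"
  'b' x 2 => "b2"
  'c' x 1 => "c1"
  'a' x 1 => "a1"
Compressed: "b1a2b2c2a1b2c1a1"
Compressed length: 16

16


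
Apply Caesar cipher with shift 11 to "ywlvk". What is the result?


Caesar cipher: shift "ywlvk" by 11
  'y' (pos 24) + 11 = pos 9 = 'j'
  'w' (pos 22) + 11 = pos 7 = 'h'
  'l' (pos 11) + 11 = pos 22 = 'w'
  'v' (pos 21) + 11 = pos 6 = 'g'
  'k' (pos 10) + 11 = pos 21 = 'v'
Result: jhwgv

jhwgv


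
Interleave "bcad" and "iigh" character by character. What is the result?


Interleaving "bcad" and "iigh":
  Position 0: 'b' from first, 'i' from second => "bi"
  Position 1: 'c' from first, 'i' from second => "ci"
  Position 2: 'a' from first, 'g' from second => "ag"
  Position 3: 'd' from first, 'h' from second => "dh"
Result: biciagdh

biciagdh


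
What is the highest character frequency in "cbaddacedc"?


Input: cbaddacedc
Character counts:
  'a': 2
  'b': 1
  'c': 3
  'd': 3
  'e': 1
Maximum frequency: 3

3


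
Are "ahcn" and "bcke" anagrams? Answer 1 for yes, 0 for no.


Strings: "ahcn", "bcke"
Sorted first:  achn
Sorted second: bcek
Differ at position 0: 'a' vs 'b' => not anagrams

0


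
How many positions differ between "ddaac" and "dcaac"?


Comparing "ddaac" and "dcaac" position by position:
  Position 0: 'd' vs 'd' => same
  Position 1: 'd' vs 'c' => DIFFER
  Position 2: 'a' vs 'a' => same
  Position 3: 'a' vs 'a' => same
  Position 4: 'c' vs 'c' => same
Positions that differ: 1

1


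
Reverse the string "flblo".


Input: flblo
Reading characters right to left:
  Position 4: 'o'
  Position 3: 'l'
  Position 2: 'b'
  Position 1: 'l'
  Position 0: 'f'
Reversed: olblf

olblf


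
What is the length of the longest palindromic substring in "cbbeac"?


Input: "cbbeac"
Checking substrings for palindromes:
  [1:3] "bb" (len 2) => palindrome
Longest palindromic substring: "bb" with length 2

2


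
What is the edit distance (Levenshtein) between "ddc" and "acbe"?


Computing edit distance: "ddc" -> "acbe"
DP table:
           a    c    b    e
      0    1    2    3    4
  d   1    1    2    3    4
  d   2    2    2    3    4
  c   3    3    2    3    4
Edit distance = dp[3][4] = 4

4


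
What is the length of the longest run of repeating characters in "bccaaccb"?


Input: "bccaaccb"
Scanning for longest run:
  Position 1 ('c'): new char, reset run to 1
  Position 2 ('c'): continues run of 'c', length=2
  Position 3 ('a'): new char, reset run to 1
  Position 4 ('a'): continues run of 'a', length=2
  Position 5 ('c'): new char, reset run to 1
  Position 6 ('c'): continues run of 'c', length=2
  Position 7 ('b'): new char, reset run to 1
Longest run: 'c' with length 2

2


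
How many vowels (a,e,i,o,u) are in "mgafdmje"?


Input: mgafdmje
Checking each character:
  'm' at position 0: consonant
  'g' at position 1: consonant
  'a' at position 2: vowel (running total: 1)
  'f' at position 3: consonant
  'd' at position 4: consonant
  'm' at position 5: consonant
  'j' at position 6: consonant
  'e' at position 7: vowel (running total: 2)
Total vowels: 2

2


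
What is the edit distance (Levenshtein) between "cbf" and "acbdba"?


Computing edit distance: "cbf" -> "acbdba"
DP table:
           a    c    b    d    b    a
      0    1    2    3    4    5    6
  c   1    1    1    2    3    4    5
  b   2    2    2    1    2    3    4
  f   3    3    3    2    2    3    4
Edit distance = dp[3][6] = 4

4


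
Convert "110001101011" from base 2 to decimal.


Input: "110001101011" in base 2
Positional expansion:
  Digit '1' (value 1) x 2^11 = 2048
  Digit '1' (value 1) x 2^10 = 1024
  Digit '0' (value 0) x 2^9 = 0
  Digit '0' (value 0) x 2^8 = 0
  Digit '0' (value 0) x 2^7 = 0
  Digit '1' (value 1) x 2^6 = 64
  Digit '1' (value 1) x 2^5 = 32
  Digit '0' (value 0) x 2^4 = 0
  Digit '1' (value 1) x 2^3 = 8
  Digit '0' (value 0) x 2^2 = 0
  Digit '1' (value 1) x 2^1 = 2
  Digit '1' (value 1) x 2^0 = 1
Sum = 3179

3179


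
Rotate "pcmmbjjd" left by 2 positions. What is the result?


Input: "pcmmbjjd", rotate left by 2
First 2 characters: "pc"
Remaining characters: "mmbjjd"
Concatenate remaining + first: "mmbjjd" + "pc" = "mmbjjdpc"

mmbjjdpc


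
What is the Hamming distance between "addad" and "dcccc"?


Comparing "addad" and "dcccc" position by position:
  Position 0: 'a' vs 'd' => differ
  Position 1: 'd' vs 'c' => differ
  Position 2: 'd' vs 'c' => differ
  Position 3: 'a' vs 'c' => differ
  Position 4: 'd' vs 'c' => differ
Total differences (Hamming distance): 5

5


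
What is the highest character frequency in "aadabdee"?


Input: aadabdee
Character counts:
  'a': 3
  'b': 1
  'd': 2
  'e': 2
Maximum frequency: 3

3


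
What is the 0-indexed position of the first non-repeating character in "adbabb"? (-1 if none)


Input: adbabb
Character frequencies:
  'a': 2
  'b': 3
  'd': 1
Scanning left to right for freq == 1:
  Position 0 ('a'): freq=2, skip
  Position 1 ('d'): unique! => answer = 1

1


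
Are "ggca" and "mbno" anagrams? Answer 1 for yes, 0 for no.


Strings: "ggca", "mbno"
Sorted first:  acgg
Sorted second: bmno
Differ at position 0: 'a' vs 'b' => not anagrams

0


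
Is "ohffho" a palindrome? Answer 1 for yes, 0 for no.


Input: ohffho
Reversed: ohffho
  Compare pos 0 ('o') with pos 5 ('o'): match
  Compare pos 1 ('h') with pos 4 ('h'): match
  Compare pos 2 ('f') with pos 3 ('f'): match
Result: palindrome

1


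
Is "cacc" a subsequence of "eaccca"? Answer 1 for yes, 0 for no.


Check if "cacc" is a subsequence of "eaccca"
Greedy scan:
  Position 0 ('e'): no match needed
  Position 1 ('a'): no match needed
  Position 2 ('c'): matches sub[0] = 'c'
  Position 3 ('c'): no match needed
  Position 4 ('c'): no match needed
  Position 5 ('a'): matches sub[1] = 'a'
Only matched 2/4 characters => not a subsequence

0


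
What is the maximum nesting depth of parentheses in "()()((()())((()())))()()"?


Input: "()()((()())((()())))()()"
Tracking depth:
  Position 0 '(': depth becomes 1
  Position 1 ')': depth becomes 0
  Position 2 '(': depth becomes 1
  Position 3 ')': depth becomes 0
  Position 4 '(': depth becomes 1
  Position 5 '(': depth becomes 2
  Position 6 '(': depth becomes 3
  Position 7 ')': depth becomes 2
  Position 8 '(': depth becomes 3
  Position 9 ')': depth becomes 2
  Position 10 ')': depth becomes 1
  Position 11 '(': depth becomes 2
  Position 12 '(': depth becomes 3
  Position 13 '(': depth becomes 4
  Position 14 ')': depth becomes 3
  Position 15 '(': depth becomes 4
  Position 16 ')': depth becomes 3
  Position 17 ')': depth becomes 2
  Position 18 ')': depth becomes 1
  Position 19 ')': depth becomes 0
  Position 20 '(': depth becomes 1
  Position 21 ')': depth becomes 0
  Position 22 '(': depth becomes 1
  Position 23 ')': depth becomes 0
Maximum depth reached: 4

4


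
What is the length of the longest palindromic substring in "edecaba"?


Input: "edecaba"
Checking substrings for palindromes:
  [0:3] "ede" (len 3) => palindrome
  [4:7] "aba" (len 3) => palindrome
Longest palindromic substring: "ede" with length 3

3


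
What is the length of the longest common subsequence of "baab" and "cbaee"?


LCS of "baab" and "cbaee"
DP table:
           c    b    a    e    e
      0    0    0    0    0    0
  b   0    0    1    1    1    1
  a   0    0    1    2    2    2
  a   0    0    1    2    2    2
  b   0    0    1    2    2    2
LCS length = dp[4][5] = 2

2


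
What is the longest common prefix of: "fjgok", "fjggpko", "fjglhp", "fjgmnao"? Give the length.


Words: fjgok, fjggpko, fjglhp, fjgmnao
  Position 0: all 'f' => match
  Position 1: all 'j' => match
  Position 2: all 'g' => match
  Position 3: ('o', 'g', 'l', 'm') => mismatch, stop
LCP = "fjg" (length 3)

3


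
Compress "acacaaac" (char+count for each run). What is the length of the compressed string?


Input: acacaaac
Runs:
  'a' x 1 => "a1"
  'c' x 1 => "c1"
  'a' x 1 => "a1"
  'c' x 1 => "c1"
  'a' x 3 => "a3"
  'c' x 1 => "c1"
Compressed: "a1c1a1c1a3c1"
Compressed length: 12

12


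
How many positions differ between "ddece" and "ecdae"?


Comparing "ddece" and "ecdae" position by position:
  Position 0: 'd' vs 'e' => DIFFER
  Position 1: 'd' vs 'c' => DIFFER
  Position 2: 'e' vs 'd' => DIFFER
  Position 3: 'c' vs 'a' => DIFFER
  Position 4: 'e' vs 'e' => same
Positions that differ: 4

4


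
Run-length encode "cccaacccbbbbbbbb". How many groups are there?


Input: cccaacccbbbbbbbb
Scanning for consecutive runs:
  Group 1: 'c' x 3 (positions 0-2)
  Group 2: 'a' x 2 (positions 3-4)
  Group 3: 'c' x 3 (positions 5-7)
  Group 4: 'b' x 8 (positions 8-15)
Total groups: 4

4


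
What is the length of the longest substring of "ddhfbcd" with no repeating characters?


Input: "ddhfbcd"
Sliding window (track last position of each char):
  Position 0 ('d'): window [0,0] length 1 -- new best
  Position 1 ('d'): repeat (last at 0), move window start to 1
  Position 1 ('d'): window [1,1] length 1
  Position 2 ('h'): window [1,2] length 2 -- new best
  Position 3 ('f'): window [1,3] length 3 -- new best
  Position 4 ('b'): window [1,4] length 4 -- new best
  Position 5 ('c'): window [1,5] length 5 -- new best
  Position 6 ('d'): repeat (last at 1), move window start to 2
  Position 6 ('d'): window [2,6] length 5
Longest substring with no repeats: "dhfbc" with length 5

5


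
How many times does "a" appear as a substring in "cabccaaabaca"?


Searching for "a" in "cabccaaabaca"
Scanning each position:
  Position 0: "c" => no
  Position 1: "a" => MATCH
  Position 2: "b" => no
  Position 3: "c" => no
  Position 4: "c" => no
  Position 5: "a" => MATCH
  Position 6: "a" => MATCH
  Position 7: "a" => MATCH
  Position 8: "b" => no
  Position 9: "a" => MATCH
  Position 10: "c" => no
  Position 11: "a" => MATCH
Total occurrences: 6

6


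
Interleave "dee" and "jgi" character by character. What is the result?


Interleaving "dee" and "jgi":
  Position 0: 'd' from first, 'j' from second => "dj"
  Position 1: 'e' from first, 'g' from second => "eg"
  Position 2: 'e' from first, 'i' from second => "ei"
Result: djegei

djegei


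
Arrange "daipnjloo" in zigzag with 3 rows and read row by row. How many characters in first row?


Zigzag "daipnjloo" into 3 rows:
Placing characters:
  'd' => row 0
  'a' => row 1
  'i' => row 2
  'p' => row 1
  'n' => row 0
  'j' => row 1
  'l' => row 2
  'o' => row 1
  'o' => row 0
Rows:
  Row 0: "dno"
  Row 1: "apjo"
  Row 2: "il"
First row length: 3

3


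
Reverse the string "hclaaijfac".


Input: hclaaijfac
Reading characters right to left:
  Position 9: 'c'
  Position 8: 'a'
  Position 7: 'f'
  Position 6: 'j'
  Position 5: 'i'
  Position 4: 'a'
  Position 3: 'a'
  Position 2: 'l'
  Position 1: 'c'
  Position 0: 'h'
Reversed: cafjiaalch

cafjiaalch


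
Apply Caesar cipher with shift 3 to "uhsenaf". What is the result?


Caesar cipher: shift "uhsenaf" by 3
  'u' (pos 20) + 3 = pos 23 = 'x'
  'h' (pos 7) + 3 = pos 10 = 'k'
  's' (pos 18) + 3 = pos 21 = 'v'
  'e' (pos 4) + 3 = pos 7 = 'h'
  'n' (pos 13) + 3 = pos 16 = 'q'
  'a' (pos 0) + 3 = pos 3 = 'd'
  'f' (pos 5) + 3 = pos 8 = 'i'
Result: xkvhqdi

xkvhqdi


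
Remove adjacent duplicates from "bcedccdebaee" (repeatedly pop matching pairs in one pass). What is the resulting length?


Input: bcedccdebaee
Stack-based adjacent duplicate removal:
  Read 'b': push. Stack: b
  Read 'c': push. Stack: bc
  Read 'e': push. Stack: bce
  Read 'd': push. Stack: bced
  Read 'c': push. Stack: bcedc
  Read 'c': matches stack top 'c' => pop. Stack: bced
  Read 'd': matches stack top 'd' => pop. Stack: bce
  Read 'e': matches stack top 'e' => pop. Stack: bc
  Read 'b': push. Stack: bcb
  Read 'a': push. Stack: bcba
  Read 'e': push. Stack: bcbae
  Read 'e': matches stack top 'e' => pop. Stack: bcba
Final stack: "bcba" (length 4)

4


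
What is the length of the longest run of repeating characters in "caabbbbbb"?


Input: "caabbbbbb"
Scanning for longest run:
  Position 1 ('a'): new char, reset run to 1
  Position 2 ('a'): continues run of 'a', length=2
  Position 3 ('b'): new char, reset run to 1
  Position 4 ('b'): continues run of 'b', length=2
  Position 5 ('b'): continues run of 'b', length=3
  Position 6 ('b'): continues run of 'b', length=4
  Position 7 ('b'): continues run of 'b', length=5
  Position 8 ('b'): continues run of 'b', length=6
Longest run: 'b' with length 6

6


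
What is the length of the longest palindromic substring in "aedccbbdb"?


Input: "aedccbbdb"
Checking substrings for palindromes:
  [6:9] "bdb" (len 3) => palindrome
  [3:5] "cc" (len 2) => palindrome
  [5:7] "bb" (len 2) => palindrome
Longest palindromic substring: "bdb" with length 3

3


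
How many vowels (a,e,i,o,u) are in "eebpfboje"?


Input: eebpfboje
Checking each character:
  'e' at position 0: vowel (running total: 1)
  'e' at position 1: vowel (running total: 2)
  'b' at position 2: consonant
  'p' at position 3: consonant
  'f' at position 4: consonant
  'b' at position 5: consonant
  'o' at position 6: vowel (running total: 3)
  'j' at position 7: consonant
  'e' at position 8: vowel (running total: 4)
Total vowels: 4

4


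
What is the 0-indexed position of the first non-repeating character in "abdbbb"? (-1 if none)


Input: abdbbb
Character frequencies:
  'a': 1
  'b': 4
  'd': 1
Scanning left to right for freq == 1:
  Position 0 ('a'): unique! => answer = 0

0


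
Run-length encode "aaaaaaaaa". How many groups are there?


Input: aaaaaaaaa
Scanning for consecutive runs:
  Group 1: 'a' x 9 (positions 0-8)
Total groups: 1

1


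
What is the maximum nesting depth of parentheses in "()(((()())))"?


Input: "()(((()())))"
Tracking depth:
  Position 0 '(': depth becomes 1
  Position 1 ')': depth becomes 0
  Position 2 '(': depth becomes 1
  Position 3 '(': depth becomes 2
  Position 4 '(': depth becomes 3
  Position 5 '(': depth becomes 4
  Position 6 ')': depth becomes 3
  Position 7 '(': depth becomes 4
  Position 8 ')': depth becomes 3
  Position 9 ')': depth becomes 2
  Position 10 ')': depth becomes 1
  Position 11 ')': depth becomes 0
Maximum depth reached: 4

4


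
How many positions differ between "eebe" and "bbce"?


Comparing "eebe" and "bbce" position by position:
  Position 0: 'e' vs 'b' => DIFFER
  Position 1: 'e' vs 'b' => DIFFER
  Position 2: 'b' vs 'c' => DIFFER
  Position 3: 'e' vs 'e' => same
Positions that differ: 3

3


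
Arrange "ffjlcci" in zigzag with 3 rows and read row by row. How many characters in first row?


Zigzag "ffjlcci" into 3 rows:
Placing characters:
  'f' => row 0
  'f' => row 1
  'j' => row 2
  'l' => row 1
  'c' => row 0
  'c' => row 1
  'i' => row 2
Rows:
  Row 0: "fc"
  Row 1: "flc"
  Row 2: "ji"
First row length: 2

2


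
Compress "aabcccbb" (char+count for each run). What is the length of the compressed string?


Input: aabcccbb
Runs:
  'a' x 2 => "a2"
  'b' x 1 => "b1"
  'c' x 3 => "c3"
  'b' x 2 => "b2"
Compressed: "a2b1c3b2"
Compressed length: 8

8


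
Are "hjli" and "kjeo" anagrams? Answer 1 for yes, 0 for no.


Strings: "hjli", "kjeo"
Sorted first:  hijl
Sorted second: ejko
Differ at position 0: 'h' vs 'e' => not anagrams

0


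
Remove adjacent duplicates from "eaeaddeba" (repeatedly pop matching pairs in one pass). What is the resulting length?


Input: eaeaddeba
Stack-based adjacent duplicate removal:
  Read 'e': push. Stack: e
  Read 'a': push. Stack: ea
  Read 'e': push. Stack: eae
  Read 'a': push. Stack: eaea
  Read 'd': push. Stack: eaead
  Read 'd': matches stack top 'd' => pop. Stack: eaea
  Read 'e': push. Stack: eaeae
  Read 'b': push. Stack: eaeaeb
  Read 'a': push. Stack: eaeaeba
Final stack: "eaeaeba" (length 7)

7


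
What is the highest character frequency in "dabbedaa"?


Input: dabbedaa
Character counts:
  'a': 3
  'b': 2
  'd': 2
  'e': 1
Maximum frequency: 3

3


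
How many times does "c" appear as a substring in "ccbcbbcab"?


Searching for "c" in "ccbcbbcab"
Scanning each position:
  Position 0: "c" => MATCH
  Position 1: "c" => MATCH
  Position 2: "b" => no
  Position 3: "c" => MATCH
  Position 4: "b" => no
  Position 5: "b" => no
  Position 6: "c" => MATCH
  Position 7: "a" => no
  Position 8: "b" => no
Total occurrences: 4

4


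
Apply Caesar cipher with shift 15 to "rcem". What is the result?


Caesar cipher: shift "rcem" by 15
  'r' (pos 17) + 15 = pos 6 = 'g'
  'c' (pos 2) + 15 = pos 17 = 'r'
  'e' (pos 4) + 15 = pos 19 = 't'
  'm' (pos 12) + 15 = pos 1 = 'b'
Result: grtb

grtb


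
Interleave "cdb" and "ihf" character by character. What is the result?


Interleaving "cdb" and "ihf":
  Position 0: 'c' from first, 'i' from second => "ci"
  Position 1: 'd' from first, 'h' from second => "dh"
  Position 2: 'b' from first, 'f' from second => "bf"
Result: cidhbf

cidhbf


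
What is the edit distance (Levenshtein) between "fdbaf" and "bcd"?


Computing edit distance: "fdbaf" -> "bcd"
DP table:
           b    c    d
      0    1    2    3
  f   1    1    2    3
  d   2    2    2    2
  b   3    2    3    3
  a   4    3    3    4
  f   5    4    4    4
Edit distance = dp[5][3] = 4

4


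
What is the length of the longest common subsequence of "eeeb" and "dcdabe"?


LCS of "eeeb" and "dcdabe"
DP table:
           d    c    d    a    b    e
      0    0    0    0    0    0    0
  e   0    0    0    0    0    0    1
  e   0    0    0    0    0    0    1
  e   0    0    0    0    0    0    1
  b   0    0    0    0    0    1    1
LCS length = dp[4][6] = 1

1


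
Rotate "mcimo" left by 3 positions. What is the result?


Input: "mcimo", rotate left by 3
First 3 characters: "mci"
Remaining characters: "mo"
Concatenate remaining + first: "mo" + "mci" = "momci"

momci


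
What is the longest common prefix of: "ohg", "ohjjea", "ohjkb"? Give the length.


Words: ohg, ohjjea, ohjkb
  Position 0: all 'o' => match
  Position 1: all 'h' => match
  Position 2: ('g', 'j', 'j') => mismatch, stop
LCP = "oh" (length 2)

2


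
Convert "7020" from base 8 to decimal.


Input: "7020" in base 8
Positional expansion:
  Digit '7' (value 7) x 8^3 = 3584
  Digit '0' (value 0) x 8^2 = 0
  Digit '2' (value 2) x 8^1 = 16
  Digit '0' (value 0) x 8^0 = 0
Sum = 3600

3600


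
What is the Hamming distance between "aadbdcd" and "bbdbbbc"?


Comparing "aadbdcd" and "bbdbbbc" position by position:
  Position 0: 'a' vs 'b' => differ
  Position 1: 'a' vs 'b' => differ
  Position 2: 'd' vs 'd' => same
  Position 3: 'b' vs 'b' => same
  Position 4: 'd' vs 'b' => differ
  Position 5: 'c' vs 'b' => differ
  Position 6: 'd' vs 'c' => differ
Total differences (Hamming distance): 5

5


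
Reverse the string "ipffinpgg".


Input: ipffinpgg
Reading characters right to left:
  Position 8: 'g'
  Position 7: 'g'
  Position 6: 'p'
  Position 5: 'n'
  Position 4: 'i'
  Position 3: 'f'
  Position 2: 'f'
  Position 1: 'p'
  Position 0: 'i'
Reversed: ggpniffpi

ggpniffpi


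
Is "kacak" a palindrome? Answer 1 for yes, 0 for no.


Input: kacak
Reversed: kacak
  Compare pos 0 ('k') with pos 4 ('k'): match
  Compare pos 1 ('a') with pos 3 ('a'): match
Result: palindrome

1


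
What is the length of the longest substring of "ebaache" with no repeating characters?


Input: "ebaache"
Sliding window (track last position of each char):
  Position 0 ('e'): window [0,0] length 1 -- new best
  Position 1 ('b'): window [0,1] length 2 -- new best
  Position 2 ('a'): window [0,2] length 3 -- new best
  Position 3 ('a'): repeat (last at 2), move window start to 3
  Position 3 ('a'): window [3,3] length 1
  Position 4 ('c'): window [3,4] length 2
  Position 5 ('h'): window [3,5] length 3
  Position 6 ('e'): window [3,6] length 4 -- new best
Longest substring with no repeats: "ache" with length 4

4


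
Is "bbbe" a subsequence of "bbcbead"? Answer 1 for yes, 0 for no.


Check if "bbbe" is a subsequence of "bbcbead"
Greedy scan:
  Position 0 ('b'): matches sub[0] = 'b'
  Position 1 ('b'): matches sub[1] = 'b'
  Position 2 ('c'): no match needed
  Position 3 ('b'): matches sub[2] = 'b'
  Position 4 ('e'): matches sub[3] = 'e'
  Position 5 ('a'): no match needed
  Position 6 ('d'): no match needed
All 4 characters matched => is a subsequence

1


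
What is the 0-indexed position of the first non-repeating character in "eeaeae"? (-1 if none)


Input: eeaeae
Character frequencies:
  'a': 2
  'e': 4
Scanning left to right for freq == 1:
  Position 0 ('e'): freq=4, skip
  Position 1 ('e'): freq=4, skip
  Position 2 ('a'): freq=2, skip
  Position 3 ('e'): freq=4, skip
  Position 4 ('a'): freq=2, skip
  Position 5 ('e'): freq=4, skip
  No unique character found => answer = -1

-1


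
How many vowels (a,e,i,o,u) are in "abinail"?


Input: abinail
Checking each character:
  'a' at position 0: vowel (running total: 1)
  'b' at position 1: consonant
  'i' at position 2: vowel (running total: 2)
  'n' at position 3: consonant
  'a' at position 4: vowel (running total: 3)
  'i' at position 5: vowel (running total: 4)
  'l' at position 6: consonant
Total vowels: 4

4


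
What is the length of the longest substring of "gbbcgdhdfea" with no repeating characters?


Input: "gbbcgdhdfea"
Sliding window (track last position of each char):
  Position 0 ('g'): window [0,0] length 1 -- new best
  Position 1 ('b'): window [0,1] length 2 -- new best
  Position 2 ('b'): repeat (last at 1), move window start to 2
  Position 2 ('b'): window [2,2] length 1
  Position 3 ('c'): window [2,3] length 2
  Position 4 ('g'): window [2,4] length 3 -- new best
  Position 5 ('d'): window [2,5] length 4 -- new best
  Position 6 ('h'): window [2,6] length 5 -- new best
  Position 7 ('d'): repeat (last at 5), move window start to 6
  Position 7 ('d'): window [6,7] length 2
  Position 8 ('f'): window [6,8] length 3
  Position 9 ('e'): window [6,9] length 4
  Position 10 ('a'): window [6,10] length 5
Longest substring with no repeats: "bcgdh" with length 5

5


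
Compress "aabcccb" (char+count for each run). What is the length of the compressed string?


Input: aabcccb
Runs:
  'a' x 2 => "a2"
  'b' x 1 => "b1"
  'c' x 3 => "c3"
  'b' x 1 => "b1"
Compressed: "a2b1c3b1"
Compressed length: 8

8


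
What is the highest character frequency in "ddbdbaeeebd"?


Input: ddbdbaeeebd
Character counts:
  'a': 1
  'b': 3
  'd': 4
  'e': 3
Maximum frequency: 4

4


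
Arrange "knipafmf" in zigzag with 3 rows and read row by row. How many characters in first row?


Zigzag "knipafmf" into 3 rows:
Placing characters:
  'k' => row 0
  'n' => row 1
  'i' => row 2
  'p' => row 1
  'a' => row 0
  'f' => row 1
  'm' => row 2
  'f' => row 1
Rows:
  Row 0: "ka"
  Row 1: "npff"
  Row 2: "im"
First row length: 2

2


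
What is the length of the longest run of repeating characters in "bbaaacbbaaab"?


Input: "bbaaacbbaaab"
Scanning for longest run:
  Position 1 ('b'): continues run of 'b', length=2
  Position 2 ('a'): new char, reset run to 1
  Position 3 ('a'): continues run of 'a', length=2
  Position 4 ('a'): continues run of 'a', length=3
  Position 5 ('c'): new char, reset run to 1
  Position 6 ('b'): new char, reset run to 1
  Position 7 ('b'): continues run of 'b', length=2
  Position 8 ('a'): new char, reset run to 1
  Position 9 ('a'): continues run of 'a', length=2
  Position 10 ('a'): continues run of 'a', length=3
  Position 11 ('b'): new char, reset run to 1
Longest run: 'a' with length 3

3


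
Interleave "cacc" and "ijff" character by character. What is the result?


Interleaving "cacc" and "ijff":
  Position 0: 'c' from first, 'i' from second => "ci"
  Position 1: 'a' from first, 'j' from second => "aj"
  Position 2: 'c' from first, 'f' from second => "cf"
  Position 3: 'c' from first, 'f' from second => "cf"
Result: ciajcfcf

ciajcfcf


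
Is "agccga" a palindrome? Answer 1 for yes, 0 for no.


Input: agccga
Reversed: agccga
  Compare pos 0 ('a') with pos 5 ('a'): match
  Compare pos 1 ('g') with pos 4 ('g'): match
  Compare pos 2 ('c') with pos 3 ('c'): match
Result: palindrome

1


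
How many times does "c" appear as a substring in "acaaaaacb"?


Searching for "c" in "acaaaaacb"
Scanning each position:
  Position 0: "a" => no
  Position 1: "c" => MATCH
  Position 2: "a" => no
  Position 3: "a" => no
  Position 4: "a" => no
  Position 5: "a" => no
  Position 6: "a" => no
  Position 7: "c" => MATCH
  Position 8: "b" => no
Total occurrences: 2

2


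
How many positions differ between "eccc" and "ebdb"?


Comparing "eccc" and "ebdb" position by position:
  Position 0: 'e' vs 'e' => same
  Position 1: 'c' vs 'b' => DIFFER
  Position 2: 'c' vs 'd' => DIFFER
  Position 3: 'c' vs 'b' => DIFFER
Positions that differ: 3

3


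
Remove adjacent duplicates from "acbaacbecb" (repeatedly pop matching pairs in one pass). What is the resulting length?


Input: acbaacbecb
Stack-based adjacent duplicate removal:
  Read 'a': push. Stack: a
  Read 'c': push. Stack: ac
  Read 'b': push. Stack: acb
  Read 'a': push. Stack: acba
  Read 'a': matches stack top 'a' => pop. Stack: acb
  Read 'c': push. Stack: acbc
  Read 'b': push. Stack: acbcb
  Read 'e': push. Stack: acbcbe
  Read 'c': push. Stack: acbcbec
  Read 'b': push. Stack: acbcbecb
Final stack: "acbcbecb" (length 8)

8


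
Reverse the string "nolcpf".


Input: nolcpf
Reading characters right to left:
  Position 5: 'f'
  Position 4: 'p'
  Position 3: 'c'
  Position 2: 'l'
  Position 1: 'o'
  Position 0: 'n'
Reversed: fpclon

fpclon


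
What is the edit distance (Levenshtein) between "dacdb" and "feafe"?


Computing edit distance: "dacdb" -> "feafe"
DP table:
           f    e    a    f    e
      0    1    2    3    4    5
  d   1    1    2    3    4    5
  a   2    2    2    2    3    4
  c   3    3    3    3    3    4
  d   4    4    4    4    4    4
  b   5    5    5    5    5    5
Edit distance = dp[5][5] = 5

5


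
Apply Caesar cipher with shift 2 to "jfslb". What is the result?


Caesar cipher: shift "jfslb" by 2
  'j' (pos 9) + 2 = pos 11 = 'l'
  'f' (pos 5) + 2 = pos 7 = 'h'
  's' (pos 18) + 2 = pos 20 = 'u'
  'l' (pos 11) + 2 = pos 13 = 'n'
  'b' (pos 1) + 2 = pos 3 = 'd'
Result: lhund

lhund


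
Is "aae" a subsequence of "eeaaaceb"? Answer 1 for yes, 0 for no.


Check if "aae" is a subsequence of "eeaaaceb"
Greedy scan:
  Position 0 ('e'): no match needed
  Position 1 ('e'): no match needed
  Position 2 ('a'): matches sub[0] = 'a'
  Position 3 ('a'): matches sub[1] = 'a'
  Position 4 ('a'): no match needed
  Position 5 ('c'): no match needed
  Position 6 ('e'): matches sub[2] = 'e'
  Position 7 ('b'): no match needed
All 3 characters matched => is a subsequence

1


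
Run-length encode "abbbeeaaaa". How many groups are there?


Input: abbbeeaaaa
Scanning for consecutive runs:
  Group 1: 'a' x 1 (positions 0-0)
  Group 2: 'b' x 3 (positions 1-3)
  Group 3: 'e' x 2 (positions 4-5)
  Group 4: 'a' x 4 (positions 6-9)
Total groups: 4

4


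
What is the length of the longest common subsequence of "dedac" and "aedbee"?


LCS of "dedac" and "aedbee"
DP table:
           a    e    d    b    e    e
      0    0    0    0    0    0    0
  d   0    0    0    1    1    1    1
  e   0    0    1    1    1    2    2
  d   0    0    1    2    2    2    2
  a   0    1    1    2    2    2    2
  c   0    1    1    2    2    2    2
LCS length = dp[5][6] = 2

2


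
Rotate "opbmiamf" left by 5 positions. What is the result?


Input: "opbmiamf", rotate left by 5
First 5 characters: "opbmi"
Remaining characters: "amf"
Concatenate remaining + first: "amf" + "opbmi" = "amfopbmi"

amfopbmi


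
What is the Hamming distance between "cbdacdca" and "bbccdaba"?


Comparing "cbdacdca" and "bbccdaba" position by position:
  Position 0: 'c' vs 'b' => differ
  Position 1: 'b' vs 'b' => same
  Position 2: 'd' vs 'c' => differ
  Position 3: 'a' vs 'c' => differ
  Position 4: 'c' vs 'd' => differ
  Position 5: 'd' vs 'a' => differ
  Position 6: 'c' vs 'b' => differ
  Position 7: 'a' vs 'a' => same
Total differences (Hamming distance): 6

6


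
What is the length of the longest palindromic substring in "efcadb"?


Input: "efcadb"
Checking substrings for palindromes:
  No multi-char palindromic substrings found
Longest palindromic substring: "e" with length 1

1


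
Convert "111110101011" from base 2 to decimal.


Input: "111110101011" in base 2
Positional expansion:
  Digit '1' (value 1) x 2^11 = 2048
  Digit '1' (value 1) x 2^10 = 1024
  Digit '1' (value 1) x 2^9 = 512
  Digit '1' (value 1) x 2^8 = 256
  Digit '1' (value 1) x 2^7 = 128
  Digit '0' (value 0) x 2^6 = 0
  Digit '1' (value 1) x 2^5 = 32
  Digit '0' (value 0) x 2^4 = 0
  Digit '1' (value 1) x 2^3 = 8
  Digit '0' (value 0) x 2^2 = 0
  Digit '1' (value 1) x 2^1 = 2
  Digit '1' (value 1) x 2^0 = 1
Sum = 4011

4011


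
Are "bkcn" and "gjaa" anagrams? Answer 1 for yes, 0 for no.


Strings: "bkcn", "gjaa"
Sorted first:  bckn
Sorted second: aagj
Differ at position 0: 'b' vs 'a' => not anagrams

0


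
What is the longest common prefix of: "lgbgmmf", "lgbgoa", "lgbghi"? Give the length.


Words: lgbgmmf, lgbgoa, lgbghi
  Position 0: all 'l' => match
  Position 1: all 'g' => match
  Position 2: all 'b' => match
  Position 3: all 'g' => match
  Position 4: ('m', 'o', 'h') => mismatch, stop
LCP = "lgbg" (length 4)

4


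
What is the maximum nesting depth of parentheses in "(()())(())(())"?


Input: "(()())(())(())"
Tracking depth:
  Position 0 '(': depth becomes 1
  Position 1 '(': depth becomes 2
  Position 2 ')': depth becomes 1
  Position 3 '(': depth becomes 2
  Position 4 ')': depth becomes 1
  Position 5 ')': depth becomes 0
  Position 6 '(': depth becomes 1
  Position 7 '(': depth becomes 2
  Position 8 ')': depth becomes 1
  Position 9 ')': depth becomes 0
  Position 10 '(': depth becomes 1
  Position 11 '(': depth becomes 2
  Position 12 ')': depth becomes 1
  Position 13 ')': depth becomes 0
Maximum depth reached: 2

2


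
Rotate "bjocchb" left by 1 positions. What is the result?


Input: "bjocchb", rotate left by 1
First 1 characters: "b"
Remaining characters: "jocchb"
Concatenate remaining + first: "jocchb" + "b" = "jocchbb"

jocchbb


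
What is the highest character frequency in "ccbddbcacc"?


Input: ccbddbcacc
Character counts:
  'a': 1
  'b': 2
  'c': 5
  'd': 2
Maximum frequency: 5

5


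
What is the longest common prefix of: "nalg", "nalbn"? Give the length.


Words: nalg, nalbn
  Position 0: all 'n' => match
  Position 1: all 'a' => match
  Position 2: all 'l' => match
  Position 3: ('g', 'b') => mismatch, stop
LCP = "nal" (length 3)

3
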